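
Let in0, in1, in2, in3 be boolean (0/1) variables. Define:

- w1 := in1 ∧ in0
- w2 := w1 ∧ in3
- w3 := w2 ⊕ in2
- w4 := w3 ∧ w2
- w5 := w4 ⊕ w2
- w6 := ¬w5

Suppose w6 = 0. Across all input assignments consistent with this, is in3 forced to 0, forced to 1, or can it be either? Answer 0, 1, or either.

w6 = ¬w5 must be 0, so w5 = 1.
Every assignment with w6 = 0 has in3 = 1; there are 1 such assignment(s).
  in0=1, in1=1, in2=1, in3=1

1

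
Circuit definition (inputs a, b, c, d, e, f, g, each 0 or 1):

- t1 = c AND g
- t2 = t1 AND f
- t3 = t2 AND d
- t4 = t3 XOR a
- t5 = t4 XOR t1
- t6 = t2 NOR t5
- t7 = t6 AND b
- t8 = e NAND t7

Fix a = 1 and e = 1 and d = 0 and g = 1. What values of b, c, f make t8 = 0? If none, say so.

t8 = e NAND t7 must be 0, so both e = 1 and t7 = 1.
t7 = t6 AND b must be 1, so both t6 = 1 and b = 1.
Check with a = 1 and e = 1 and d = 0 and g = 1 and b=1, c=1, f=0:
t1 = c AND g = 1 AND 1 = 1
t2 = t1 AND f = 1 AND 0 = 0
t3 = t2 AND d = 0 AND 0 = 0
t4 = t3 XOR a = 0 XOR 1 = 1
t5 = t4 XOR t1 = 1 XOR 1 = 0
t6 = t2 NOR t5 = 0 NOR 0 = 1
t7 = t6 AND b = 1 AND 1 = 1
t8 = e NAND t7 = 1 NAND 1 = 0
So t8 = 0.

b=1, c=1, f=0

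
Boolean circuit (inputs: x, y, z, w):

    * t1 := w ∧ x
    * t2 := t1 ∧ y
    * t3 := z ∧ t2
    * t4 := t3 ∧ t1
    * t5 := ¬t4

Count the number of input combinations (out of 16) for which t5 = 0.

t5 = ¬t4 must be 0, so t4 = 1.
t4 = t3 ∧ t1 must be 1, so both t3 = 1 and t1 = 1.
Satisfying assignments:
  x=1, y=1, z=1, w=1

1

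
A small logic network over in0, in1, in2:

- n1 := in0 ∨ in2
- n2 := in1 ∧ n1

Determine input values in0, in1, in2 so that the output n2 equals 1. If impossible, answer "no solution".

n2 = in1 ∧ n1 must be 1, so both in1 = 1 and n1 = 1.
n1 = in0 ∨ in2 must be 1, so at least one of in0, in2 is 1.
Check with in0=1, in1=1, in2=0:
n1 = in0 ∨ in2 = 1 ∨ 0 = 1
n2 = in1 ∧ n1 = 1 ∧ 1 = 1
So n2 = 1 as required.

in0=1, in1=1, in2=0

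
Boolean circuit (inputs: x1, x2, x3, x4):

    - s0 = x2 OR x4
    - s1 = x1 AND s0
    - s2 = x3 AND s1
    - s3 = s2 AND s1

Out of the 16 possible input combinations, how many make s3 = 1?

s3 = s2 AND s1 must be 1, so both s2 = 1 and s1 = 1.
s2 = x3 AND s1 must be 1, so both x3 = 1 and s1 = 1.
s1 = x1 AND s0 must be 1, so both x1 = 1 and s0 = 1.
Satisfying assignments:
  x1=1, x2=0, x3=1, x4=1
  x1=1, x2=1, x3=1, x4=0
  x1=1, x2=1, x3=1, x4=1

3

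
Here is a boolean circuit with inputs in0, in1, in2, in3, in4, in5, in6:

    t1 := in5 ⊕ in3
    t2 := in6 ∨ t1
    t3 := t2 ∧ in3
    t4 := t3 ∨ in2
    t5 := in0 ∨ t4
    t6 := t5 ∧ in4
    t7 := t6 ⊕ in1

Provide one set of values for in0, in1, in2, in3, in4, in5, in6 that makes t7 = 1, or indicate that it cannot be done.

in0=1, in1=0, in2=0, in3=1, in4=1, in5=0, in6=1

Check with in0=1, in1=0, in2=0, in3=1, in4=1, in5=0, in6=1:
t1 = in5 ⊕ in3 = 0 ⊕ 1 = 1
t2 = in6 ∨ t1 = 1 ∨ 1 = 1
t3 = t2 ∧ in3 = 1 ∧ 1 = 1
t4 = t3 ∨ in2 = 1 ∨ 0 = 1
t5 = in0 ∨ t4 = 1 ∨ 1 = 1
t6 = t5 ∧ in4 = 1 ∧ 1 = 1
t7 = t6 ⊕ in1 = 1 ⊕ 0 = 1
So t7 = 1 as required.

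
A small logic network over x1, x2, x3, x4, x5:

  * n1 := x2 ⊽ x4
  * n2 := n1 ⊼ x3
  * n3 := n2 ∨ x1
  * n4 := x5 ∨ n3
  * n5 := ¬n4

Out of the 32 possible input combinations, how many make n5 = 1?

1

n5 = ¬n4 must be 1, so n4 = 0.
n4 = x5 ∨ n3 must be 0, so both x5 = 0 and n3 = 0.
n3 = n2 ∨ x1 must be 0, so both n2 = 0 and x1 = 0.
Satisfying assignments:
  x1=0, x2=0, x3=1, x4=0, x5=0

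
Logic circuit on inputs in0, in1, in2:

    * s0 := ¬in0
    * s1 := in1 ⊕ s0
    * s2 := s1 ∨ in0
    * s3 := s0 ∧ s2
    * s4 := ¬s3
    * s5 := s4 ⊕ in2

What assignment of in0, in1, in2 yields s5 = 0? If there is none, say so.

Check with in0=0, in1=1, in2=1:
s0 = ¬in0 = ¬0 = 1
s1 = in1 ⊕ s0 = 1 ⊕ 1 = 0
s2 = s1 ∨ in0 = 0 ∨ 0 = 0
s3 = s0 ∧ s2 = 1 ∧ 0 = 0
s4 = ¬s3 = ¬0 = 1
s5 = s4 ⊕ in2 = 1 ⊕ 1 = 0
So s5 = 0 as required.

in0=0, in1=1, in2=1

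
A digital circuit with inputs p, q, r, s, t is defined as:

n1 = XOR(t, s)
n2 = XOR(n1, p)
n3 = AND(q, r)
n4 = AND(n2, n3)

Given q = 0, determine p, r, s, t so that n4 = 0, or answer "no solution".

Check with q = 0 and p=1, r=1, s=1, t=0:
n1 = XOR(t, s) = XOR(0, 1) = 1
n2 = XOR(n1, p) = XOR(1, 1) = 0
n3 = AND(q, r) = AND(0, 1) = 0
n4 = AND(n2, n3) = AND(0, 0) = 0
So n4 = 0.

p=1, r=1, s=1, t=0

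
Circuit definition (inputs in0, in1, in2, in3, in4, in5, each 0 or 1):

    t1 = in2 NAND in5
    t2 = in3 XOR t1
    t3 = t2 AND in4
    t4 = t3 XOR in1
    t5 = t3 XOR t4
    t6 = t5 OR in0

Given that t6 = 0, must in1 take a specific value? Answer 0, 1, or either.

t6 = t5 OR in0 must be 0, so both t5 = 0 and in0 = 0.
Every assignment with t6 = 0 has in1 = 0; there are 16 such assignment(s).

0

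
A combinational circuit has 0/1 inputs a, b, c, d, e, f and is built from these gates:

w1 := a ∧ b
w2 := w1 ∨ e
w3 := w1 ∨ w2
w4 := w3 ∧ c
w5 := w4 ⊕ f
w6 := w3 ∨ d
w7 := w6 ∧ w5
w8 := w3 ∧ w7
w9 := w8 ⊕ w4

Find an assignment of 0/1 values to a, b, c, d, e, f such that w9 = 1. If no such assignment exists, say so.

Check with a=1 b=0 c=1 d=1 e=1 f=1:
w1 = a ∧ b = 1 ∧ 0 = 0
w2 = w1 ∨ e = 0 ∨ 1 = 1
w3 = w1 ∨ w2 = 0 ∨ 1 = 1
w4 = w3 ∧ c = 1 ∧ 1 = 1
w5 = w4 ⊕ f = 1 ⊕ 1 = 0
w6 = w3 ∨ d = 1 ∨ 1 = 1
w7 = w6 ∧ w5 = 1 ∧ 0 = 0
w8 = w3 ∧ w7 = 1 ∧ 0 = 0
w9 = w8 ⊕ w4 = 0 ⊕ 1 = 1
So w9 = 1 as required.

a=1 b=0 c=1 d=1 e=1 f=1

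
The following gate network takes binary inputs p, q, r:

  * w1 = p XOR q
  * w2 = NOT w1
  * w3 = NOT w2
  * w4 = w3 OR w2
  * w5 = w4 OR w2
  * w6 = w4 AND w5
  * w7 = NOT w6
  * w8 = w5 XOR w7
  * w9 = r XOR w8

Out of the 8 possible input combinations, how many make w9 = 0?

4

w9 = r XOR w8 must be 0, so r and w8 are equal.
Enumerating the 8 input combinations, 4 give w9 = 0 and 4 give w9 = 1.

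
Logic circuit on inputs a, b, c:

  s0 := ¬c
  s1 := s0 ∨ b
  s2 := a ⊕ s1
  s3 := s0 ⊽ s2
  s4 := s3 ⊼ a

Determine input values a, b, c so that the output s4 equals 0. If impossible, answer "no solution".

a=1, b=1, c=1

s4 = s3 ⊼ a must be 0, so both s3 = 1 and a = 1.
Check with a=1, b=1, c=1:
s0 = ¬c = ¬1 = 0
s1 = s0 ∨ b = 0 ∨ 1 = 1
s2 = a ⊕ s1 = 1 ⊕ 1 = 0
s3 = s0 ⊽ s2 = 0 ⊽ 0 = 1
s4 = s3 ⊼ a = 1 ⊼ 1 = 0
So s4 = 0 as required.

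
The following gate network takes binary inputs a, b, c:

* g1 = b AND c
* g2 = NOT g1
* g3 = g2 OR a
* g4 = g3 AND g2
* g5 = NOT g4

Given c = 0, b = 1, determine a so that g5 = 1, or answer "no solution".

no solution exists

With c = 0, b = 1 fixed, none of the 2 settings of a give g5 = 1.
For example, with a=1:
g1 = b AND c = 1 AND 0 = 0
g2 = NOT g1 = NOT 0 = 1
g3 = g2 OR a = 1 OR 1 = 1
g4 = g3 AND g2 = 1 AND 1 = 1
g5 = NOT g4 = NOT 1 = 0
giving g5 = 0 ≠ 1.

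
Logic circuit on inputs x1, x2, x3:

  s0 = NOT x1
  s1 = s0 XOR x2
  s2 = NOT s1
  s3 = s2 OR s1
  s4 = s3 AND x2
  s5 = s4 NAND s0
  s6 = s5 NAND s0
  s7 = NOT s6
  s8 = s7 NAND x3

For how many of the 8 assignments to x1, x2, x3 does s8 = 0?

s8 = s7 NAND x3 must be 0, so both s7 = 1 and x3 = 1.
s7 = NOT s6 must be 1, so s6 = 0.
s6 = s5 NAND s0 must be 0, so both s5 = 1 and s0 = 1.
Satisfying assignments:
  x1=0, x2=0, x3=1

1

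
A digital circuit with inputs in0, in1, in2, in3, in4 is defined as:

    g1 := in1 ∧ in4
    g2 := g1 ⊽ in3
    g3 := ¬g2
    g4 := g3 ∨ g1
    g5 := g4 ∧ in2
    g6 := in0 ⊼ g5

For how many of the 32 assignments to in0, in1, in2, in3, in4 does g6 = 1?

27

g6 = in0 ⊼ g5 must be 1, so at least one of in0, g5 is 0.
Enumerating the 32 input combinations, 27 give g6 = 1 and 5 give g6 = 0.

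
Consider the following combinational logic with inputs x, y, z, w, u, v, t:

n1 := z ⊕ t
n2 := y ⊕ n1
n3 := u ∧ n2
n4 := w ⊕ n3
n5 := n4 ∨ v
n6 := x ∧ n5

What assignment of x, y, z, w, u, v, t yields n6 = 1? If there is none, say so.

n6 = x ∧ n5 must be 1, so both x = 1 and n5 = 1.
n5 = n4 ∨ v must be 1, so at least one of n4, v is 1.
Check with x=1, y=1, z=0, w=1, u=0, v=1, t=1:
n1 = z ⊕ t = 0 ⊕ 1 = 1
n2 = y ⊕ n1 = 1 ⊕ 1 = 0
n3 = u ∧ n2 = 0 ∧ 0 = 0
n4 = w ⊕ n3 = 1 ⊕ 0 = 1
n5 = n4 ∨ v = 1 ∨ 1 = 1
n6 = x ∧ n5 = 1 ∧ 1 = 1
So n6 = 1 as required.

x=1, y=1, z=0, w=1, u=0, v=1, t=1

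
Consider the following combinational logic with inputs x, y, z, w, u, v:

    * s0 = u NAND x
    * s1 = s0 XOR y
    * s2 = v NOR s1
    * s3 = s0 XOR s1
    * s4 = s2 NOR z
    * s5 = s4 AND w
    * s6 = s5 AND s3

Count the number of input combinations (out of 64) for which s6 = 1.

s6 = s5 AND s3 must be 1, so both s5 = 1 and s3 = 1.
s5 = s4 AND w must be 1, so both s4 = 1 and w = 1.
s3 = s0 XOR s1 must be 1, so s0 and s1 differ.
Satisfying assignments:
  x=0, y=1, z=0, w=1, u=0, v=1
  x=0, y=1, z=0, w=1, u=1, v=1
  x=1, y=1, z=0, w=1, u=0, v=1
  x=1, y=1, z=0, w=1, u=1, v=0
  x=1, y=1, z=0, w=1, u=1, v=1

5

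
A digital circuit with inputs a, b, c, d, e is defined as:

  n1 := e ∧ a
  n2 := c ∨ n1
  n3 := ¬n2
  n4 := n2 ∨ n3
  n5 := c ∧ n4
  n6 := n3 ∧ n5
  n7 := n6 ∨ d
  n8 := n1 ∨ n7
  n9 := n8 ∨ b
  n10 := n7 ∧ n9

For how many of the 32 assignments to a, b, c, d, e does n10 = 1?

n10 = n7 ∧ n9 must be 1, so both n7 = 1 and n9 = 1.
Enumerating the 32 input combinations, 16 give n10 = 1 and 16 give n10 = 0.

16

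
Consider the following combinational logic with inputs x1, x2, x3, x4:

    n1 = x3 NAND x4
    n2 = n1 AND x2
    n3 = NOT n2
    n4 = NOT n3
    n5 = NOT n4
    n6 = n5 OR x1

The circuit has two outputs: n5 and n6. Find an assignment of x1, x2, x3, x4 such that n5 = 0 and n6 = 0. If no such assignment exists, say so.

x1=0 x2=1 x3=0 x4=0

Check with x1=0 x2=1 x3=0 x4=0:
n1 = x3 NAND x4 = 0 NAND 0 = 1
n2 = n1 AND x2 = 1 AND 1 = 1
n3 = NOT n2 = NOT 1 = 0
n4 = NOT n3 = NOT 0 = 1
n5 = NOT n4 = NOT 1 = 0
n6 = n5 OR x1 = 0 OR 0 = 0
So n5 = 0 and n6 = 0.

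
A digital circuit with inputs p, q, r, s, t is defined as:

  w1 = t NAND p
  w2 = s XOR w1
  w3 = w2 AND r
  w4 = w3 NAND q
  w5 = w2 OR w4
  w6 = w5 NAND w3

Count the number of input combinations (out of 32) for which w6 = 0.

8

w6 = w5 NAND w3 must be 0, so both w5 = 1 and w3 = 1.
w5 = w2 OR w4 must be 1, so at least one of w2, w4 is 1.
w3 = w2 AND r must be 1, so both w2 = 1 and r = 1.
Enumerating the 32 input combinations, 8 give w6 = 0 and 24 give w6 = 1.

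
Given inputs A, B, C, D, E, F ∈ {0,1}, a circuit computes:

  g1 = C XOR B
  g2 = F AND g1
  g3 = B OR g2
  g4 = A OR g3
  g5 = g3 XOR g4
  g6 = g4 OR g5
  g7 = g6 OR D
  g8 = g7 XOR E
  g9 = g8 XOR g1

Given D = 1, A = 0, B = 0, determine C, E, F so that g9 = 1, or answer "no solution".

Check with D = 1, A = 0, B = 0 and C=1, E=1, F=1:
g1 = C XOR B = 1 XOR 0 = 1
g2 = F AND g1 = 1 AND 1 = 1
g3 = B OR g2 = 0 OR 1 = 1
g4 = A OR g3 = 0 OR 1 = 1
g5 = g3 XOR g4 = 1 XOR 1 = 0
g6 = g4 OR g5 = 1 OR 0 = 1
g7 = g6 OR D = 1 OR 1 = 1
g8 = g7 XOR E = 1 XOR 1 = 0
g9 = g8 XOR g1 = 0 XOR 1 = 1
So g9 = 1.

C=1, E=1, F=1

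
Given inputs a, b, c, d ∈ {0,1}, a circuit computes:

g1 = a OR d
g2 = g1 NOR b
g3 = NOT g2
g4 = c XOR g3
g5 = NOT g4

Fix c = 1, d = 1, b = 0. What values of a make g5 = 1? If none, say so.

a=0

g5 = NOT g4 must be 1, so g4 = 0.
Check with c = 1, d = 1, b = 0 and a=0:
g1 = a OR d = 0 OR 1 = 1
g2 = g1 NOR b = 1 NOR 0 = 0
g3 = NOT g2 = NOT 0 = 1
g4 = c XOR g3 = 1 XOR 1 = 0
g5 = NOT g4 = NOT 0 = 1
So g5 = 1.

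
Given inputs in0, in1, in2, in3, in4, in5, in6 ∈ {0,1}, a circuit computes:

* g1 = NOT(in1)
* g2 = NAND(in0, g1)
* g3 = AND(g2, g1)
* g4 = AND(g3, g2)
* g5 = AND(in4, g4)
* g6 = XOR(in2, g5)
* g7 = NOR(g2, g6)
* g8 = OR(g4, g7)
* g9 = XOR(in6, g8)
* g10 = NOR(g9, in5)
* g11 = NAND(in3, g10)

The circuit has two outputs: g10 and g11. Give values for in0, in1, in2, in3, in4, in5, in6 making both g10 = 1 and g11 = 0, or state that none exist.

in0=0, in1=1, in2=0, in3=1, in4=1, in5=0, in6=0

Check with in0=0, in1=1, in2=0, in3=1, in4=1, in5=0, in6=0:
g1 = NOT(in1) = NOT 1 = 0
g2 = NAND(in0, g1) = NAND(0, 0) = 1
g3 = AND(g2, g1) = AND(1, 0) = 0
g4 = AND(g3, g2) = AND(0, 1) = 0
g5 = AND(in4, g4) = AND(1, 0) = 0
g6 = XOR(in2, g5) = XOR(0, 0) = 0
g7 = NOR(g2, g6) = NOR(1, 0) = 0
g8 = OR(g4, g7) = OR(0, 0) = 0
g9 = XOR(in6, g8) = XOR(0, 0) = 0
g10 = NOR(g9, in5) = NOR(0, 0) = 1
g11 = NAND(in3, g10) = NAND(1, 1) = 0
So g10 = 1 and g11 = 0.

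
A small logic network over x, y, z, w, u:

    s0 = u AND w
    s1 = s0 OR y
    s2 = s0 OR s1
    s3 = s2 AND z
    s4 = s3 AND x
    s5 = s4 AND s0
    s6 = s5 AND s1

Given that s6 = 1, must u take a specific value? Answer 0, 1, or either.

1

s6 = s5 AND s1 must be 1, so both s5 = 1 and s1 = 1.
s5 = s4 AND s0 must be 1, so both s4 = 1 and s0 = 1.
s1 = s0 OR y must be 1, so at least one of s0, y is 1.
Every assignment with s6 = 1 has u = 1; there are 2 such assignment(s).
  x=1, y=0, z=1, w=1, u=1
  x=1, y=1, z=1, w=1, u=1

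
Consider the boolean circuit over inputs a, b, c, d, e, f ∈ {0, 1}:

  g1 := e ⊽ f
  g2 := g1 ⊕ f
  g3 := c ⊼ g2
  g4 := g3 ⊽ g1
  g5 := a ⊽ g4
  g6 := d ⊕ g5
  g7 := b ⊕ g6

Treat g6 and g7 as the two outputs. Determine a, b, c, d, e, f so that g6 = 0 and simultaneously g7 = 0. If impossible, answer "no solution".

Check with a=0, b=0, c=0, d=1, e=0, f=0:
g1 = e ⊽ f = 0 ⊽ 0 = 1
g2 = g1 ⊕ f = 1 ⊕ 0 = 1
g3 = c ⊼ g2 = 0 ⊼ 1 = 1
g4 = g3 ⊽ g1 = 1 ⊽ 1 = 0
g5 = a ⊽ g4 = 0 ⊽ 0 = 1
g6 = d ⊕ g5 = 1 ⊕ 1 = 0
g7 = b ⊕ g6 = 0 ⊕ 0 = 0
So g6 = 0 and g7 = 0.

a=0, b=0, c=0, d=1, e=0, f=0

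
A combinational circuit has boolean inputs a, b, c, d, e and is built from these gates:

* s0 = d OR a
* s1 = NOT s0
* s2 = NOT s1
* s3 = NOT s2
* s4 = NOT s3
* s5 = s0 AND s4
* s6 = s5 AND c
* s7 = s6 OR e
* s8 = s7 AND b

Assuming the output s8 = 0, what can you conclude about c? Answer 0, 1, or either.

Both values of c occur among assignments with s8 = 0:
  c=0: a=0, b=0, c=0, d=0, e=0
  c=1: a=0, b=0, c=1, d=0, e=0

either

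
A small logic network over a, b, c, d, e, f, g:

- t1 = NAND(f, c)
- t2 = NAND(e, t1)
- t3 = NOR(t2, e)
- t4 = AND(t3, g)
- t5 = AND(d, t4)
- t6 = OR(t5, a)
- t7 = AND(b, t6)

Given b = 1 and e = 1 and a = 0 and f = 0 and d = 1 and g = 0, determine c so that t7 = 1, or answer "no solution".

With b = 1 and e = 1 and a = 0 and f = 0 and d = 1 and g = 0 fixed, none of the 2 settings of c give t7 = 1.
For example, with c=0:
t1 = NAND(f, c) = NAND(0, 0) = 1
t2 = NAND(e, t1) = NAND(1, 1) = 0
t3 = NOR(t2, e) = NOR(0, 1) = 0
t4 = AND(t3, g) = AND(0, 0) = 0
t5 = AND(d, t4) = AND(1, 0) = 0
t6 = OR(t5, a) = OR(0, 0) = 0
t7 = AND(b, t6) = AND(1, 0) = 0
giving t7 = 0 ≠ 1.

no solution exists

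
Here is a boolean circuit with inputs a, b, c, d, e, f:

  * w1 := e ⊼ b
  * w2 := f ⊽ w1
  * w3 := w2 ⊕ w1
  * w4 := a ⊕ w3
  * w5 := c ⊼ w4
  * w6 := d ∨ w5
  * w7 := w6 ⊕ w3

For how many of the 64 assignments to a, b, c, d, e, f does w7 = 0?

50

w7 = w6 ⊕ w3 must be 0, so w6 and w3 are equal.
Enumerating the 64 input combinations, 50 give w7 = 0 and 14 give w7 = 1.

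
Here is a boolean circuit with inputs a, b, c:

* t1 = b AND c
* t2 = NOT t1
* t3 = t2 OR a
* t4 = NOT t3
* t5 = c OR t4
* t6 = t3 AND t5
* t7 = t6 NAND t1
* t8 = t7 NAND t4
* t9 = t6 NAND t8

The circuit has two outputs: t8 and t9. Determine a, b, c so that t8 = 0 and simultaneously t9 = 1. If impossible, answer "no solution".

Check with a=0, b=1, c=1:
t1 = b AND c = 1 AND 1 = 1
t2 = NOT t1 = NOT 1 = 0
t3 = t2 OR a = 0 OR 0 = 0
t4 = NOT t3 = NOT 0 = 1
t5 = c OR t4 = 1 OR 1 = 1
t6 = t3 AND t5 = 0 AND 1 = 0
t7 = t6 NAND t1 = 0 NAND 1 = 1
t8 = t7 NAND t4 = 1 NAND 1 = 0
t9 = t6 NAND t8 = 0 NAND 0 = 1
So t8 = 0 and t9 = 1.

a=0, b=1, c=1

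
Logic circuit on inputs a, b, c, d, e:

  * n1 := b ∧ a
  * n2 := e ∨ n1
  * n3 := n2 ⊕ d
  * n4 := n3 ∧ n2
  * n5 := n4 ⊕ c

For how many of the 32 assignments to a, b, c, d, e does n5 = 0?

n5 = n4 ⊕ c must be 0, so n4 and c are equal.
Enumerating the 32 input combinations, 16 give n5 = 0 and 16 give n5 = 1.

16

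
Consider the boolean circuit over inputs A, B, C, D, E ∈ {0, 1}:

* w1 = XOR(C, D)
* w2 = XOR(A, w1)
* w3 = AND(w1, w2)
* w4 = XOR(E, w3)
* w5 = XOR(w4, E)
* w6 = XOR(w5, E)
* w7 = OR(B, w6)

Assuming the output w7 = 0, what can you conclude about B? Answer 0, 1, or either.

w7 = OR(B, w6) must be 0, so both B = 0 and w6 = 0.
Every assignment with w7 = 0 has B = 0; there are 8 such assignment(s).

0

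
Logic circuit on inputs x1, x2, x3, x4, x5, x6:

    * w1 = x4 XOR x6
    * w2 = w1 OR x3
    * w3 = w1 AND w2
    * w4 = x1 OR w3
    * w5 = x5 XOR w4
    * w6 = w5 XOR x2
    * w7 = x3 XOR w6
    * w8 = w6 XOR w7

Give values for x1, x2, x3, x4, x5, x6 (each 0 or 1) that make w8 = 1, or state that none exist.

x1=1, x2=0, x3=1, x4=0, x5=0, x6=0

w8 = w6 XOR w7 must be 1, so w6 and w7 differ.
Check with x1=1, x2=0, x3=1, x4=0, x5=0, x6=0:
w1 = x4 XOR x6 = 0 XOR 0 = 0
w2 = w1 OR x3 = 0 OR 1 = 1
w3 = w1 AND w2 = 0 AND 1 = 0
w4 = x1 OR w3 = 1 OR 0 = 1
w5 = x5 XOR w4 = 0 XOR 1 = 1
w6 = w5 XOR x2 = 1 XOR 0 = 1
w7 = x3 XOR w6 = 1 XOR 1 = 0
w8 = w6 XOR w7 = 1 XOR 0 = 1
So w8 = 1 as required.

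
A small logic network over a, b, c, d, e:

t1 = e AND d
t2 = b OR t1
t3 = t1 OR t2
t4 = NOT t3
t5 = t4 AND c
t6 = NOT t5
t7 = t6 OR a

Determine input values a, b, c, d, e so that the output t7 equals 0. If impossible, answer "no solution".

t7 = t6 OR a must be 0, so both t6 = 0 and a = 0.
t6 = NOT t5 must be 0, so t5 = 1.
t5 = t4 AND c must be 1, so both t4 = 1 and c = 1.
Check with a=0 b=0 c=1 d=0 e=0:
t1 = e AND d = 0 AND 0 = 0
t2 = b OR t1 = 0 OR 0 = 0
t3 = t1 OR t2 = 0 OR 0 = 0
t4 = NOT t3 = NOT 0 = 1
t5 = t4 AND c = 1 AND 1 = 1
t6 = NOT t5 = NOT 1 = 0
t7 = t6 OR a = 0 OR 0 = 0
So t7 = 0 as required.

a=0 b=0 c=1 d=0 e=0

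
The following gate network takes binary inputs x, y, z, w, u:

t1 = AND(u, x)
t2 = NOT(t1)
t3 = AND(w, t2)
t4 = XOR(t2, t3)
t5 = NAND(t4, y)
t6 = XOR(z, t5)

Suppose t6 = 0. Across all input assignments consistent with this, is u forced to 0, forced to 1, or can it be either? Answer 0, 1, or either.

either

Both values of u occur among assignments with t6 = 0:
  u=0: x=0, y=0, z=1, w=0, u=0
  u=1: x=0, y=0, z=1, w=0, u=1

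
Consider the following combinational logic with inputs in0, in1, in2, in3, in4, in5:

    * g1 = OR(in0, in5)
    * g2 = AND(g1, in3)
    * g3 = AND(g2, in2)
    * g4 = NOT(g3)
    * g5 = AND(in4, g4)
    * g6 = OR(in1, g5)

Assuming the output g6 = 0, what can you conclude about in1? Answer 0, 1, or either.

0

g6 = OR(in1, g5) must be 0, so both in1 = 0 and g5 = 0.
g5 = AND(in4, g4) must be 0, so at least one of in4, g4 is 0.
Every assignment with g6 = 0 has in1 = 0; there are 19 such assignment(s).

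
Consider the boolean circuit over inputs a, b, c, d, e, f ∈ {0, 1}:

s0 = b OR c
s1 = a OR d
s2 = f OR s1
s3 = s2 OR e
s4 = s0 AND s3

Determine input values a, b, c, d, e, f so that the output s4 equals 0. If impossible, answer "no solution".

a=0 b=0 c=0 d=0 e=1 f=0

s4 = s0 AND s3 must be 0, so at least one of s0, s3 is 0.
Check with a=0 b=0 c=0 d=0 e=1 f=0:
s0 = b OR c = 0 OR 0 = 0
s1 = a OR d = 0 OR 0 = 0
s2 = f OR s1 = 0 OR 0 = 0
s3 = s2 OR e = 0 OR 1 = 1
s4 = s0 AND s3 = 0 AND 1 = 0
So s4 = 0 as required.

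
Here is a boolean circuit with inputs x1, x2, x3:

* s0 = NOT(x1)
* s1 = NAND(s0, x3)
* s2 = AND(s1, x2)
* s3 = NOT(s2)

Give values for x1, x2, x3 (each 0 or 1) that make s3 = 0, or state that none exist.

Check with x1=0, x2=1, x3=0:
s0 = NOT(x1) = NOT 0 = 1
s1 = NAND(s0, x3) = NAND(1, 0) = 1
s2 = AND(s1, x2) = AND(1, 1) = 1
s3 = NOT(s2) = NOT 1 = 0
So s3 = 0 as required.

x1=0, x2=1, x3=0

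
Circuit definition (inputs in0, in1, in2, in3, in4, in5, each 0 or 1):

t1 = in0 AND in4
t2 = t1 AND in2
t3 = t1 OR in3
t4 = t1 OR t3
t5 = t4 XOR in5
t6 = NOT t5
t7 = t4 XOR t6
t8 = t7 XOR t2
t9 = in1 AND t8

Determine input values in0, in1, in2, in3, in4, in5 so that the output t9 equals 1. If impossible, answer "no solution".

Check with in0=0, in1=1, in2=1, in3=0, in4=0, in5=0:
t1 = in0 AND in4 = 0 AND 0 = 0
t2 = t1 AND in2 = 0 AND 1 = 0
t3 = t1 OR in3 = 0 OR 0 = 0
t4 = t1 OR t3 = 0 OR 0 = 0
t5 = t4 XOR in5 = 0 XOR 0 = 0
t6 = NOT t5 = NOT 0 = 1
t7 = t4 XOR t6 = 0 XOR 1 = 1
t8 = t7 XOR t2 = 1 XOR 0 = 1
t9 = in1 AND t8 = 1 AND 1 = 1
So t9 = 1 as required.

in0=0, in1=1, in2=1, in3=0, in4=0, in5=0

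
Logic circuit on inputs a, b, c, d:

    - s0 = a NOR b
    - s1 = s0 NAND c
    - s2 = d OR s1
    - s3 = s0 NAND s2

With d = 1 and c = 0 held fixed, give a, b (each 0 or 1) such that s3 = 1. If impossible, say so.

a=1, b=0

s3 = s0 NAND s2 must be 1, so at least one of s0, s2 is 0.
Check with d = 1 and c = 0 and a=1, b=0:
s0 = a NOR b = 1 NOR 0 = 0
s1 = s0 NAND c = 0 NAND 0 = 1
s2 = d OR s1 = 1 OR 1 = 1
s3 = s0 NAND s2 = 0 NAND 1 = 1
So s3 = 1.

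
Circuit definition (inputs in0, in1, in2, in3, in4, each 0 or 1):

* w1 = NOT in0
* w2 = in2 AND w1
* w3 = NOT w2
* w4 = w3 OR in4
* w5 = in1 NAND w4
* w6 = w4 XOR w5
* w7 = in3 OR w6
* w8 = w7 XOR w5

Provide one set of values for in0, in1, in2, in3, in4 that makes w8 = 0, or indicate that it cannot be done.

w8 = w7 XOR w5 must be 0, so w7 and w5 are equal.
Check with in0=0, in1=0, in2=0, in3=1, in4=1:
w1 = NOT in0 = NOT 0 = 1
w2 = in2 AND w1 = 0 AND 1 = 0
w3 = NOT w2 = NOT 0 = 1
w4 = w3 OR in4 = 1 OR 1 = 1
w5 = in1 NAND w4 = 0 NAND 1 = 1
w6 = w4 XOR w5 = 1 XOR 1 = 0
w7 = in3 OR w6 = 1 OR 0 = 1
w8 = w7 XOR w5 = 1 XOR 1 = 0
So w8 = 0 as required.

in0=0, in1=0, in2=0, in3=1, in4=1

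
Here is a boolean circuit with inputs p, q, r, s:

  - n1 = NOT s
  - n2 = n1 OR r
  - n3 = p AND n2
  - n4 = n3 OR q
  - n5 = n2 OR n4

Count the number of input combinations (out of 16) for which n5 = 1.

n5 = n2 OR n4 must be 1, so at least one of n2, n4 is 1.
Enumerating the 16 input combinations, 14 give n5 = 1 and 2 give n5 = 0.

14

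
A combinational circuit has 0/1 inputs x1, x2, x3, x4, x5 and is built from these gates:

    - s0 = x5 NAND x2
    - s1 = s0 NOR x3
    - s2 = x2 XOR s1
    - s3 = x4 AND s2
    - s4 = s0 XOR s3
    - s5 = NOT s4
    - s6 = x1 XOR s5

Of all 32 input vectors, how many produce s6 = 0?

16

s6 = x1 XOR s5 must be 0, so x1 and s5 are equal.
Enumerating the 32 input combinations, 16 give s6 = 0 and 16 give s6 = 1.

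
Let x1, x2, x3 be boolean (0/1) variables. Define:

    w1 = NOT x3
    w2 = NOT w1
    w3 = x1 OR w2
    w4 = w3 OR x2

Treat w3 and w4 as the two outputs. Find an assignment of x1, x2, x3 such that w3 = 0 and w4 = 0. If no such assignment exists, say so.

Check with x1=0, x2=0, x3=0:
w1 = NOT x3 = NOT 0 = 1
w2 = NOT w1 = NOT 1 = 0
w3 = x1 OR w2 = 0 OR 0 = 0
w4 = w3 OR x2 = 0 OR 0 = 0
So w3 = 0 and w4 = 0.

x1=0, x2=0, x3=0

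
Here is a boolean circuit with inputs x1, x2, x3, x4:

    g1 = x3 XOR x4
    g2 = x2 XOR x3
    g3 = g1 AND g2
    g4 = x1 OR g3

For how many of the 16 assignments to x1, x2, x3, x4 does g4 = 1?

10

g4 = x1 OR g3 must be 1, so at least one of x1, g3 is 1.
Enumerating the 16 input combinations, 10 give g4 = 1 and 6 give g4 = 0.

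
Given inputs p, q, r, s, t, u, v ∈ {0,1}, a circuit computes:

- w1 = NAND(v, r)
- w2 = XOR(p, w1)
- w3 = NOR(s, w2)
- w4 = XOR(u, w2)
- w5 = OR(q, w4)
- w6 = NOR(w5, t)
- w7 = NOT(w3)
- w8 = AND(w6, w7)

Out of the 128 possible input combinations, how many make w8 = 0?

116

w8 = AND(w6, w7) must be 0, so at least one of w6, w7 is 0.
Enumerating the 128 input combinations, 116 give w8 = 0 and 12 give w8 = 1.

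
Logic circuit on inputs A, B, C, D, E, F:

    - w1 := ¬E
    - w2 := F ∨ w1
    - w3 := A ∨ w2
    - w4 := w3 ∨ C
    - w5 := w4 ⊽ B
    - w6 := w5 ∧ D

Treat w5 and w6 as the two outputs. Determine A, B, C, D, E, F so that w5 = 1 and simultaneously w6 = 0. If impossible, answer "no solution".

A=0 B=0 C=0 D=0 E=1 F=0

Check with A=0 B=0 C=0 D=0 E=1 F=0:
w1 = ¬E = ¬1 = 0
w2 = F ∨ w1 = 0 ∨ 0 = 0
w3 = A ∨ w2 = 0 ∨ 0 = 0
w4 = w3 ∨ C = 0 ∨ 0 = 0
w5 = w4 ⊽ B = 0 ⊽ 0 = 1
w6 = w5 ∧ D = 1 ∧ 0 = 0
So w5 = 1 and w6 = 0.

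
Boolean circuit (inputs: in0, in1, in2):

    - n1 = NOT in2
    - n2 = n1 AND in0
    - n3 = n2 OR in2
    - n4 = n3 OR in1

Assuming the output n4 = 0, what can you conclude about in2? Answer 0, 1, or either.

0

n4 = n3 OR in1 must be 0, so both n3 = 0 and in1 = 0.
Every assignment with n4 = 0 has in2 = 0; there are 1 such assignment(s).
  in0=0, in1=0, in2=0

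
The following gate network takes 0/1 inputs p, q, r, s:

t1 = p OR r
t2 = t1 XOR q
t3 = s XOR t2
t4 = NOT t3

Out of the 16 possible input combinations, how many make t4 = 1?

t4 = NOT t3 must be 1, so t3 = 0.
t3 = s XOR t2 must be 0, so s and t2 are equal.
Enumerating the 16 input combinations, 8 give t4 = 1 and 8 give t4 = 0.

8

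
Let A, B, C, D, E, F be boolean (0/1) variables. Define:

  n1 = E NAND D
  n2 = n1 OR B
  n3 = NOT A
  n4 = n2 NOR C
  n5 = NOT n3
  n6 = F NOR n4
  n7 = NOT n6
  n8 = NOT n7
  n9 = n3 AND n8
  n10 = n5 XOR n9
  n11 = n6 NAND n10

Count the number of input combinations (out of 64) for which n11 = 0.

30

n11 = n6 NAND n10 must be 0, so both n6 = 1 and n10 = 1.
n6 = F NOR n4 must be 1, so both F = 0 and n4 = 0.
Enumerating the 64 input combinations, 30 give n11 = 0 and 34 give n11 = 1.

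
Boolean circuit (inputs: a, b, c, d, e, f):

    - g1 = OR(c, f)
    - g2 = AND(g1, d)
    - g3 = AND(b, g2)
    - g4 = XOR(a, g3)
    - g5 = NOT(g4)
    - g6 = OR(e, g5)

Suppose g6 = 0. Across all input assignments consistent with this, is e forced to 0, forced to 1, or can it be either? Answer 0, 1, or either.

g6 = OR(e, g5) must be 0, so both e = 0 and g5 = 0.
g5 = NOT(g4) must be 0, so g4 = 1.
g4 = XOR(a, g3) must be 1, so a and g3 differ.
Every assignment with g6 = 0 has e = 0; there are 16 such assignment(s).

0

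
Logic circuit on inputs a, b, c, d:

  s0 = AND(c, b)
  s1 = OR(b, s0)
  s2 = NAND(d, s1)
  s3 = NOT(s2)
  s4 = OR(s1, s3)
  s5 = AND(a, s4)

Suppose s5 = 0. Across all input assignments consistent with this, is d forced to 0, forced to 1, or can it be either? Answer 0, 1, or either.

Both values of d occur among assignments with s5 = 0:
  d=0: a=0, b=0, c=0, d=0
  d=1: a=0, b=0, c=0, d=1

either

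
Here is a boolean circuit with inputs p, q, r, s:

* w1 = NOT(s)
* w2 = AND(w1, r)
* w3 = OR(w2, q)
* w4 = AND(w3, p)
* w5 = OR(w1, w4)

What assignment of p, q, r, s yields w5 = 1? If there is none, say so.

p=0, q=1, r=0, s=0

w5 = OR(w1, w4) must be 1, so at least one of w1, w4 is 1.
Check with p=0, q=1, r=0, s=0:
w1 = NOT(s) = NOT 0 = 1
w2 = AND(w1, r) = AND(1, 0) = 0
w3 = OR(w2, q) = OR(0, 1) = 1
w4 = AND(w3, p) = AND(1, 0) = 0
w5 = OR(w1, w4) = OR(1, 0) = 1
So w5 = 1 as required.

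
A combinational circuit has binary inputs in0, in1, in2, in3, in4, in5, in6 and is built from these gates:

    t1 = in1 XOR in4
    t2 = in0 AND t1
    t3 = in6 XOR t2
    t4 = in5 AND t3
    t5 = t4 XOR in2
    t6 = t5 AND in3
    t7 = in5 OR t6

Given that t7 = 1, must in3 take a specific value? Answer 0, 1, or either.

Both values of in3 occur among assignments with t7 = 1:
  in3=0: in0=0, in1=0, in2=0, in3=0, in4=0, in5=1, in6=0
  in3=1: in0=0, in1=0, in2=0, in3=1, in4=0, in5=1, in6=0

either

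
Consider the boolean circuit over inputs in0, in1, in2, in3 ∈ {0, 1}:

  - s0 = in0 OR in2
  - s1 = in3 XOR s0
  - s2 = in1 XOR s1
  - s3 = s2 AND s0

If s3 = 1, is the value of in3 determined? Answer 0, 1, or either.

Both values of in3 occur among assignments with s3 = 1:
  in3=0: in0=0, in1=0, in2=1, in3=0
  in3=1: in0=0, in1=1, in2=1, in3=1

either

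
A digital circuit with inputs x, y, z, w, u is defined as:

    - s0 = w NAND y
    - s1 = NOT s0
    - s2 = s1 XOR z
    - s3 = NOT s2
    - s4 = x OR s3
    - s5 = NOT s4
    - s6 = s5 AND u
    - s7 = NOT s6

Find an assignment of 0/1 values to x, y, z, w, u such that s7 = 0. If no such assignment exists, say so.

Check with x=0, y=0, z=1, w=1, u=1:
s0 = w NAND y = 1 NAND 0 = 1
s1 = NOT s0 = NOT 1 = 0
s2 = s1 XOR z = 0 XOR 1 = 1
s3 = NOT s2 = NOT 1 = 0
s4 = x OR s3 = 0 OR 0 = 0
s5 = NOT s4 = NOT 0 = 1
s6 = s5 AND u = 1 AND 1 = 1
s7 = NOT s6 = NOT 1 = 0
So s7 = 0 as required.

x=0, y=0, z=1, w=1, u=1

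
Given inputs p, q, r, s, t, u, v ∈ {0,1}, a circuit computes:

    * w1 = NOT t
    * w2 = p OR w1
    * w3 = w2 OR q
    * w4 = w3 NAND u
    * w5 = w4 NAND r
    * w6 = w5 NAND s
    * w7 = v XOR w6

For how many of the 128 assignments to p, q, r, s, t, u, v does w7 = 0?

64

w7 = v XOR w6 must be 0, so v and w6 are equal.
Enumerating the 128 input combinations, 64 give w7 = 0 and 64 give w7 = 1.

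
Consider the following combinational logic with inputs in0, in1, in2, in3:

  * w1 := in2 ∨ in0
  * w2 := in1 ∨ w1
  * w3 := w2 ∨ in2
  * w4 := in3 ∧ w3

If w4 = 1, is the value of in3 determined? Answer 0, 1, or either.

w4 = in3 ∧ w3 must be 1, so both in3 = 1 and w3 = 1.
w3 = w2 ∨ in2 must be 1, so at least one of w2, in2 is 1.
Every assignment with w4 = 1 has in3 = 1; there are 7 such assignment(s).

1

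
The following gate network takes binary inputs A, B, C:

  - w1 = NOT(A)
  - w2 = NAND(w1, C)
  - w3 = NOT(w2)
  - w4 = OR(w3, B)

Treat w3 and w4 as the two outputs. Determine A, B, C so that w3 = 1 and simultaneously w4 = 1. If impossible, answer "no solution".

A=0, B=0, C=1

Check with A=0, B=0, C=1:
w1 = NOT(A) = NOT 0 = 1
w2 = NAND(w1, C) = NAND(1, 1) = 0
w3 = NOT(w2) = NOT 0 = 1
w4 = OR(w3, B) = OR(1, 0) = 1
So w3 = 1 and w4 = 1.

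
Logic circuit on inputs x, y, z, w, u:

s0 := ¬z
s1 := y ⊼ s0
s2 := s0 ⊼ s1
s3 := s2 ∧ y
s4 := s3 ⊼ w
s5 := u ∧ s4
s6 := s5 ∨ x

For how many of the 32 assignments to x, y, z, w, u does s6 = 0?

10

s6 = s5 ∨ x must be 0, so both s5 = 0 and x = 0.
s5 = u ∧ s4 must be 0, so at least one of u, s4 is 0.
Enumerating the 32 input combinations, 10 give s6 = 0 and 22 give s6 = 1.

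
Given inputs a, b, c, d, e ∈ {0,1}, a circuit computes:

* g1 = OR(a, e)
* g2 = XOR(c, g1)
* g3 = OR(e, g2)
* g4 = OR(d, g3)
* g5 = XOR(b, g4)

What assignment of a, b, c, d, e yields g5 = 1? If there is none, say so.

Check with a=1 b=0 c=1 d=1 e=0:
g1 = OR(a, e) = OR(1, 0) = 1
g2 = XOR(c, g1) = XOR(1, 1) = 0
g3 = OR(e, g2) = OR(0, 0) = 0
g4 = OR(d, g3) = OR(1, 0) = 1
g5 = XOR(b, g4) = XOR(0, 1) = 1
So g5 = 1 as required.

a=1 b=0 c=1 d=1 e=0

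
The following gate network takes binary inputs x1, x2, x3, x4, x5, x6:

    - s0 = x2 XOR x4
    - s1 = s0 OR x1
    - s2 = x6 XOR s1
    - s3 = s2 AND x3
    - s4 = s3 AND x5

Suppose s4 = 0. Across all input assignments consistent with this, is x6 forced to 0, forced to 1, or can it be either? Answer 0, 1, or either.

Both values of x6 occur among assignments with s4 = 0:
  x6=0: x1=0, x2=0, x3=0, x4=0, x5=0, x6=0
  x6=1: x1=0, x2=0, x3=0, x4=0, x5=0, x6=1

either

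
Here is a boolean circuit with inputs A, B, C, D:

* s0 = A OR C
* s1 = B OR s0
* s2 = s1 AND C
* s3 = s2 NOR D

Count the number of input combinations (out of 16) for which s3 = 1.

4

s3 = s2 NOR D must be 1, so both s2 = 0 and D = 0.
Satisfying assignments:
  A=0, B=0, C=0, D=0
  A=0, B=1, C=0, D=0
  A=1, B=0, C=0, D=0
  A=1, B=1, C=0, D=0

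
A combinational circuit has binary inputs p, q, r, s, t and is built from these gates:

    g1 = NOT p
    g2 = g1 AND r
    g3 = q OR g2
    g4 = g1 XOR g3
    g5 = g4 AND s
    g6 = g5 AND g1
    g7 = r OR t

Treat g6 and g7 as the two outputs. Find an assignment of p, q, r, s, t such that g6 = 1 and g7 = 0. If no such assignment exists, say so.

Check with p=0 q=0 r=0 s=1 t=0:
g1 = NOT p = NOT 0 = 1
g2 = g1 AND r = 1 AND 0 = 0
g3 = q OR g2 = 0 OR 0 = 0
g4 = g1 XOR g3 = 1 XOR 0 = 1
g5 = g4 AND s = 1 AND 1 = 1
g6 = g5 AND g1 = 1 AND 1 = 1
g7 = r OR t = 0 OR 0 = 0
So g6 = 1 and g7 = 0.

p=0 q=0 r=0 s=1 t=0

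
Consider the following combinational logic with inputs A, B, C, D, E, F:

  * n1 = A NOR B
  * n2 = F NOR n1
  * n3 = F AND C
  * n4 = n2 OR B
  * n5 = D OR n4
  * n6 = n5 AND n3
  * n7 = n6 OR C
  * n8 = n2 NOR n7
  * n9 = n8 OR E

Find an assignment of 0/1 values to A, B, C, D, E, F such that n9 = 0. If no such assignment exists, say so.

A=1, B=0, C=0, D=0, E=0, F=0

n9 = n8 OR E must be 0, so both n8 = 0 and E = 0.
n8 = n2 NOR n7 must be 0, so at least one of n2, n7 is 1.
Check with A=1, B=0, C=0, D=0, E=0, F=0:
n1 = A NOR B = 1 NOR 0 = 0
n2 = F NOR n1 = 0 NOR 0 = 1
n3 = F AND C = 0 AND 0 = 0
n4 = n2 OR B = 1 OR 0 = 1
n5 = D OR n4 = 0 OR 1 = 1
n6 = n5 AND n3 = 1 AND 0 = 0
n7 = n6 OR C = 0 OR 0 = 0
n8 = n2 NOR n7 = 1 NOR 0 = 0
n9 = n8 OR E = 0 OR 0 = 0
So n9 = 0 as required.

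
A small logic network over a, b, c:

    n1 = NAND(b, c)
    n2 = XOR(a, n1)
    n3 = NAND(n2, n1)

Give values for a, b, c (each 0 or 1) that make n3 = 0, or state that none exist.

n3 = NAND(n2, n1) must be 0, so both n2 = 1 and n1 = 1.
Check with a=0 b=0 c=0:
n1 = NAND(b, c) = NAND(0, 0) = 1
n2 = XOR(a, n1) = XOR(0, 1) = 1
n3 = NAND(n2, n1) = NAND(1, 1) = 0
So n3 = 0 as required.

a=0 b=0 c=0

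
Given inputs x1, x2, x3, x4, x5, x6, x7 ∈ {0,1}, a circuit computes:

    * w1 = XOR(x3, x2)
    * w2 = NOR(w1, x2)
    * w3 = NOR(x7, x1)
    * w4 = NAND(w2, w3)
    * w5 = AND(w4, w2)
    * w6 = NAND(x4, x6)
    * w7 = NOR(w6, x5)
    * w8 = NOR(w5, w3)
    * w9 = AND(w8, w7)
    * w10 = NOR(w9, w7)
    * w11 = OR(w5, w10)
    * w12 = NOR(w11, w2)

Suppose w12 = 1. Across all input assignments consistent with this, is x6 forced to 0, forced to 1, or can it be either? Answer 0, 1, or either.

1

w12 = NOR(w11, w2) must be 1, so both w11 = 0 and w2 = 0.
w11 = OR(w5, w10) must be 0, so both w5 = 0 and w10 = 0.
Every assignment with w12 = 1 has x6 = 1; there are 12 such assignment(s).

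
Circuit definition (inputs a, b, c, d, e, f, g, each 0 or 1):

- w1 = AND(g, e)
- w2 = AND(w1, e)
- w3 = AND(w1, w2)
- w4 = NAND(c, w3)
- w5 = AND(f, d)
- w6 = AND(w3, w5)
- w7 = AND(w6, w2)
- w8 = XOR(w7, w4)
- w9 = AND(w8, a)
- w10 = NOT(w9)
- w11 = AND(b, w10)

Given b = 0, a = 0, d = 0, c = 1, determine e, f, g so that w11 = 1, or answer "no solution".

no solution exists

With b = 0, a = 0, d = 0, c = 1 fixed, none of the 8 settings of e, f, g give w11 = 1.
For example, with e=1, f=1, g=0:
w1 = AND(g, e) = AND(0, 1) = 0
w2 = AND(w1, e) = AND(0, 1) = 0
w3 = AND(w1, w2) = AND(0, 0) = 0
w4 = NAND(c, w3) = NAND(1, 0) = 1
w5 = AND(f, d) = AND(1, 0) = 0
w6 = AND(w3, w5) = AND(0, 0) = 0
w7 = AND(w6, w2) = AND(0, 0) = 0
w8 = XOR(w7, w4) = XOR(0, 1) = 1
w9 = AND(w8, a) = AND(1, 0) = 0
w10 = NOT(w9) = NOT 0 = 1
w11 = AND(b, w10) = AND(0, 1) = 0
giving w11 = 0 ≠ 1.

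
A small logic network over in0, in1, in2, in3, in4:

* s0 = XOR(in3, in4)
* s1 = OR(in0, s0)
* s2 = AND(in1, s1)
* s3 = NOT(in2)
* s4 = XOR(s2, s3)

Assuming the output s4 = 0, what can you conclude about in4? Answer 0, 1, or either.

either

Both values of in4 occur among assignments with s4 = 0:
  in4=0: in0=0, in1=0, in2=1, in3=0, in4=0
  in4=1: in0=0, in1=0, in2=1, in3=0, in4=1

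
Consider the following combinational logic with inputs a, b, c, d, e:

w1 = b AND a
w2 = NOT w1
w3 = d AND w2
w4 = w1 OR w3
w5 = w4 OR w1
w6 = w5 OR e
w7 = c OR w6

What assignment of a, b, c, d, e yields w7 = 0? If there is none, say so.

a=0 b=1 c=0 d=0 e=0

w7 = c OR w6 must be 0, so both c = 0 and w6 = 0.
Check with a=0 b=1 c=0 d=0 e=0:
w1 = b AND a = 1 AND 0 = 0
w2 = NOT w1 = NOT 0 = 1
w3 = d AND w2 = 0 AND 1 = 0
w4 = w1 OR w3 = 0 OR 0 = 0
w5 = w4 OR w1 = 0 OR 0 = 0
w6 = w5 OR e = 0 OR 0 = 0
w7 = c OR w6 = 0 OR 0 = 0
So w7 = 0 as required.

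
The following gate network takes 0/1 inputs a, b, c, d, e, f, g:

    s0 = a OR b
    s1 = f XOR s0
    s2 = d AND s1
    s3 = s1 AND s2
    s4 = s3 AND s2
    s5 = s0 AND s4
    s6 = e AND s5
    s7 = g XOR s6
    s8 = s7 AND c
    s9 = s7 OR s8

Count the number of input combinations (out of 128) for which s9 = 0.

64

s9 = s7 OR s8 must be 0, so both s7 = 0 and s8 = 0.
s7 = g XOR s6 must be 0, so g and s6 are equal.
s8 = s7 AND c must be 0, so at least one of s7, c is 0.
Enumerating the 128 input combinations, 64 give s9 = 0 and 64 give s9 = 1.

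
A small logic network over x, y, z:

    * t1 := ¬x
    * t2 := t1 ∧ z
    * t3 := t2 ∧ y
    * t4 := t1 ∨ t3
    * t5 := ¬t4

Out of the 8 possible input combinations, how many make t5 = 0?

4

t5 = ¬t4 must be 0, so t4 = 1.
t4 = t1 ∨ t3 must be 1, so at least one of t1, t3 is 1.
Satisfying assignments:
  x=0, y=0, z=0
  x=0, y=0, z=1
  x=0, y=1, z=0
  x=0, y=1, z=1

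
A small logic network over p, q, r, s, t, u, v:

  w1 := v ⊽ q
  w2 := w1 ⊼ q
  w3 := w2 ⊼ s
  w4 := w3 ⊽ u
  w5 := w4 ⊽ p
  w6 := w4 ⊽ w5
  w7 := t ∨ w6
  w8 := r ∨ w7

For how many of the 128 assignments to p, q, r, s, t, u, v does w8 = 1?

108

w8 = r ∨ w7 must be 1, so at least one of r, w7 is 1.
Enumerating the 128 input combinations, 108 give w8 = 1 and 20 give w8 = 0.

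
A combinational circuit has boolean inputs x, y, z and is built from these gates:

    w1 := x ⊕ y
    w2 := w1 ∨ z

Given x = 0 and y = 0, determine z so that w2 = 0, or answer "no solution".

z=0

w2 = w1 ∨ z must be 0, so both w1 = 0 and z = 0.
w1 = x ⊕ y must be 0, so x and y are equal.
Check with x = 0 and y = 0 and z=0:
w1 = x ⊕ y = 0 ⊕ 0 = 0
w2 = w1 ∨ z = 0 ∨ 0 = 0
So w2 = 0.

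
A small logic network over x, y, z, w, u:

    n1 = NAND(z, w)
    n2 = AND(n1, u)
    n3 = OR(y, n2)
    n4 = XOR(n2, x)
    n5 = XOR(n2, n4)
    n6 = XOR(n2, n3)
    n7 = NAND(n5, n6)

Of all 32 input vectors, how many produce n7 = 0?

n7 = NAND(n5, n6) must be 0, so both n5 = 1 and n6 = 1.
n5 = XOR(n2, n4) must be 1, so n2 and n4 differ.
Enumerating the 32 input combinations, 5 give n7 = 0 and 27 give n7 = 1.

5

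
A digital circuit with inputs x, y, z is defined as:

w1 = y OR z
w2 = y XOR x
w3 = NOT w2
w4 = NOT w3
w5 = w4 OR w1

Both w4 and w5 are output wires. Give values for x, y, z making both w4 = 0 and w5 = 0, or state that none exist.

x=0 y=0 z=0

Check with x=0 y=0 z=0:
w1 = y OR z = 0 OR 0 = 0
w2 = y XOR x = 0 XOR 0 = 0
w3 = NOT w2 = NOT 0 = 1
w4 = NOT w3 = NOT 1 = 0
w5 = w4 OR w1 = 0 OR 0 = 0
So w4 = 0 and w5 = 0.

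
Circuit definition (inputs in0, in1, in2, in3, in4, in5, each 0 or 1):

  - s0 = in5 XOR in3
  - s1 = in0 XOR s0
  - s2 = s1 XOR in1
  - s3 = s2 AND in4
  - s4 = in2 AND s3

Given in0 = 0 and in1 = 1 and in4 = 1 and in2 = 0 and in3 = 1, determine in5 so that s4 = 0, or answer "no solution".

in5=1

s4 = in2 AND s3 must be 0, so at least one of in2, s3 is 0.
Check with in0 = 0 and in1 = 1 and in4 = 1 and in2 = 0 and in3 = 1 and in5=1:
s0 = in5 XOR in3 = 1 XOR 1 = 0
s1 = in0 XOR s0 = 0 XOR 0 = 0
s2 = s1 XOR in1 = 0 XOR 1 = 1
s3 = s2 AND in4 = 1 AND 1 = 1
s4 = in2 AND s3 = 0 AND 1 = 0
So s4 = 0.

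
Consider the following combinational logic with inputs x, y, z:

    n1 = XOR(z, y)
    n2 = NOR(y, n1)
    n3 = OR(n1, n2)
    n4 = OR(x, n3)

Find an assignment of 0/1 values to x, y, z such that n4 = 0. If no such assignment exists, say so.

x=0 y=1 z=1

n4 = OR(x, n3) must be 0, so both x = 0 and n3 = 0.
n3 = OR(n1, n2) must be 0, so both n1 = 0 and n2 = 0.
n1 = XOR(z, y) must be 0, so z and y are equal.
Check with x=0 y=1 z=1:
n1 = XOR(z, y) = XOR(1, 1) = 0
n2 = NOR(y, n1) = NOR(1, 0) = 0
n3 = OR(n1, n2) = OR(0, 0) = 0
n4 = OR(x, n3) = OR(0, 0) = 0
So n4 = 0 as required.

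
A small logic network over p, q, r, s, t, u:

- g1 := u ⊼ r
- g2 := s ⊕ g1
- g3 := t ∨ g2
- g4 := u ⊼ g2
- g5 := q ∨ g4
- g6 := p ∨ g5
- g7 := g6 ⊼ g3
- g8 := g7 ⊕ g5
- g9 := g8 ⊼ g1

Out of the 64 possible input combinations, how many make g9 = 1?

30

g9 = g8 ⊼ g1 must be 1, so at least one of g8, g1 is 0.
Enumerating the 64 input combinations, 30 give g9 = 1 and 34 give g9 = 0.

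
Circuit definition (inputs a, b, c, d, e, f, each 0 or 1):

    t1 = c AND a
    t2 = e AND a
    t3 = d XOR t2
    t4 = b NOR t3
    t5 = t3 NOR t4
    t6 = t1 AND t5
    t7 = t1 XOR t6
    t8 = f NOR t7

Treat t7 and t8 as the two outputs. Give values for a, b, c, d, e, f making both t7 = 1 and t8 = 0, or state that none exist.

a=1, b=0, c=1, d=0, e=0, f=1

Check with a=1, b=0, c=1, d=0, e=0, f=1:
t1 = c AND a = 1 AND 1 = 1
t2 = e AND a = 0 AND 1 = 0
t3 = d XOR t2 = 0 XOR 0 = 0
t4 = b NOR t3 = 0 NOR 0 = 1
t5 = t3 NOR t4 = 0 NOR 1 = 0
t6 = t1 AND t5 = 1 AND 0 = 0
t7 = t1 XOR t6 = 1 XOR 0 = 1
t8 = f NOR t7 = 1 NOR 1 = 0
So t7 = 1 and t8 = 0.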